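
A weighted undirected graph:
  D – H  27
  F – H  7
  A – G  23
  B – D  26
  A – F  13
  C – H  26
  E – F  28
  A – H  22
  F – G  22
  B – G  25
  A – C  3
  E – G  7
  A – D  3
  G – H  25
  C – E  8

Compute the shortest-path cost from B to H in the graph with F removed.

Checking several routes:
B→D→A→H: 26 + 3 + 22 = 51
B→G→H: 25 + 25 = 50
B→D→H: 26 + 27 = 53
Best route has total 50.

50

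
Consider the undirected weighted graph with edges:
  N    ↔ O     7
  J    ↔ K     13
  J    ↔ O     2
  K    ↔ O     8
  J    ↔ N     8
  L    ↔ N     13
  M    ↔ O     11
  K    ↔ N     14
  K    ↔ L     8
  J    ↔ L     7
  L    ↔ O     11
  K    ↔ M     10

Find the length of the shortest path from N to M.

18

Comparing a few candidate routes:
N - O - M: 7 + 11 = 18
N - K - M: 14 + 10 = 24
N - J - O - M: 8 + 2 + 11 = 21
The minimum is 18.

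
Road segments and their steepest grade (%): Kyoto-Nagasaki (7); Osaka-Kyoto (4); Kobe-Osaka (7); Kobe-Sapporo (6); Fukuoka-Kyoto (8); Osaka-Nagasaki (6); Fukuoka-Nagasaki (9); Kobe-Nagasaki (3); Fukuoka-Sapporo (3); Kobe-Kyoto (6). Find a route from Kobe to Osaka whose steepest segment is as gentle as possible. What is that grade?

Comparing a few candidate routes:
Kobe → Nagasaki → Osaka: max(3, 6) = 6
Kobe → Kyoto → Nagasaki → Osaka: max(6, 7, 6) = 7
Kobe → Nagasaki → Kyoto → Osaka: max(3, 7, 4) = 7
Kobe → Osaka: max(7) = 7
Kobe → Kyoto → Osaka: max(6, 4) = 6
The minimum achievable maximum is 6%.

6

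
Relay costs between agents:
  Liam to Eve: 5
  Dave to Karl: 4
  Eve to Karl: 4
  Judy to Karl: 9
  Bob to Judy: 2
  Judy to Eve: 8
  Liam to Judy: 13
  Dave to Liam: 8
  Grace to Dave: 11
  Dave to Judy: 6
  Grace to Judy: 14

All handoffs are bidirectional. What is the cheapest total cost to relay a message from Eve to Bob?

10

Some routes from Eve to Bob:
Eve→Judy→Bob: 8 + 2 = 10
Eve→Karl→Judy→Bob: 4 + 9 + 2 = 15
Eve→Karl→Dave→Judy→Bob: 4 + 4 + 6 + 2 = 16
Eve→Liam→Dave→Judy→Bob: 5 + 8 + 6 + 2 = 21
Eve→Liam→Judy→Bob: 5 + 13 + 2 = 20
Eve→Liam→Dave→Karl→Judy→Bob: 5 + 8 + 4 + 9 + 2 = 28
Best route has total 10.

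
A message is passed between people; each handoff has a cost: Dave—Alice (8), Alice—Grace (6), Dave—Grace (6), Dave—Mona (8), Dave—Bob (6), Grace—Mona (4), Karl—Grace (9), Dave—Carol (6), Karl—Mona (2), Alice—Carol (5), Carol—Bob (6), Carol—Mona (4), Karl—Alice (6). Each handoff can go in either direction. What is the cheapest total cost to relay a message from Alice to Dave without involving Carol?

8

Some routes from Alice to Dave avoiding Carol:
Alice → Grace → Dave: 6 + 6 = 12
Alice → Karl → Mona → Dave: 6 + 2 + 8 = 16
Alice → Karl → Mona → Grace → Dave: 6 + 2 + 4 + 6 = 18
Alice → Dave: 8
The minimum is 8.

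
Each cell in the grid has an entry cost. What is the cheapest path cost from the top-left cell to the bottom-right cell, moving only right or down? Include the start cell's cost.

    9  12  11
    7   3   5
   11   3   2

One optimal route is (0,0) -> (1,0) -> (1,1) -> (2,1) -> (2,2).
Its cost is 9 + 7 + 3 + 3 + 2 = 24.
For comparison, the top-then-right route costs 39.

24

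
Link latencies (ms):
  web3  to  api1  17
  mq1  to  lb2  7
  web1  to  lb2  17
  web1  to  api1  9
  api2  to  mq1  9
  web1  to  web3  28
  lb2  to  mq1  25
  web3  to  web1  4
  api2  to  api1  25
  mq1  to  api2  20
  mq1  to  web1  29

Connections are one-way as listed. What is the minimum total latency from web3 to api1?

Paths from web3 to api1:
web3 - api1: 17
web3 - web1 - lb2 - mq1 - api2 - api1: 4 + 17 + 25 + 20 + 25 = 91
web3 - web1 - api1: 4 + 9 = 13
Shortest: 13 ms.

13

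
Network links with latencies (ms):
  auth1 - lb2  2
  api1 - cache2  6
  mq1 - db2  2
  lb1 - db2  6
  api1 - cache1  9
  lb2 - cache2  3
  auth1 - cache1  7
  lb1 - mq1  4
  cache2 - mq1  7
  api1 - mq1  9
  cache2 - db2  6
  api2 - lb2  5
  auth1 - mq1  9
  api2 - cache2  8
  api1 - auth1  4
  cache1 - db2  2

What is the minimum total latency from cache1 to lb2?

Comparing a few candidate routes:
cache1 → auth1 → lb2: 7 + 2 = 9
cache1 → db2 → mq1 → auth1 → lb2: 2 + 2 + 9 + 2 = 15
cache1 → api1 → auth1 → lb2: 9 + 4 + 2 = 15
cache1 → db2 → mq1 → cache2 → lb2: 2 + 2 + 7 + 3 = 14
cache1 → db2 → cache2 → lb2: 2 + 6 + 3 = 11
Shortest: 9 ms.

9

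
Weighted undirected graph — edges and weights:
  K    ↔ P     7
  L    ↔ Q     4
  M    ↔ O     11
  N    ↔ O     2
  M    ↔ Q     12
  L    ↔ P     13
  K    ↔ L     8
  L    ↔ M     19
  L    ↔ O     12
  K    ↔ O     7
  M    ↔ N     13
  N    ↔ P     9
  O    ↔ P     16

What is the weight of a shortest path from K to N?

Comparing a few candidate routes:
K→L→O→N: 8 + 12 + 2 = 22
K→P→N: 7 + 9 = 16
K→O→N: 7 + 2 = 9
The minimum is 9.

9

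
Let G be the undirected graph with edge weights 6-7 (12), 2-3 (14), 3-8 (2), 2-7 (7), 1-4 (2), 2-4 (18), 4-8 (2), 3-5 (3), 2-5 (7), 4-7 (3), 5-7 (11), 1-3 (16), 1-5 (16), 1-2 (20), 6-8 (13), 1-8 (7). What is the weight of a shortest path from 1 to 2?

12

A few of the 1→2 routes:
1 - 4 - 8 - 3 - 5 - 2: 2 + 2 + 2 + 3 + 7 = 16
1 - 8 - 4 - 7 - 2: 7 + 2 + 3 + 7 = 19
1 - 4 - 7 - 2: 2 + 3 + 7 = 12
Shortest: 12.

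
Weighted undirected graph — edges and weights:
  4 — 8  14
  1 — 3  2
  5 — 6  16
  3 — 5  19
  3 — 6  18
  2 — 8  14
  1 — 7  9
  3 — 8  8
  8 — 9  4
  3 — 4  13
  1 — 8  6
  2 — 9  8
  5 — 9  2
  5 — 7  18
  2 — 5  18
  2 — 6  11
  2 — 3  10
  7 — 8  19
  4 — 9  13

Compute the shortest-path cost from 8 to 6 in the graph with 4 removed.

Comparing a few candidate routes:
8→2→6: 14 + 11 = 25
8→1→3→6: 6 + 2 + 18 = 26
8→3→6: 8 + 18 = 26
8→9→5→6: 4 + 2 + 16 = 22
8→9→2→6: 4 + 8 + 11 = 23
Best route has total 22.

22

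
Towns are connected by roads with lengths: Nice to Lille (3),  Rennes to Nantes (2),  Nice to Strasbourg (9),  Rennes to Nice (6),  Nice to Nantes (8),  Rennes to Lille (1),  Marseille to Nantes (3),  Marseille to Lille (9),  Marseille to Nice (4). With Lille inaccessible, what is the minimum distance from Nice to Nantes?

7

Paths from Nice to Nantes avoiding Lille:
Nice → Nantes: 8
Nice → Marseille → Nantes: 4 + 3 = 7
Nice → Rennes → Nantes: 6 + 2 = 8
Shortest: 7.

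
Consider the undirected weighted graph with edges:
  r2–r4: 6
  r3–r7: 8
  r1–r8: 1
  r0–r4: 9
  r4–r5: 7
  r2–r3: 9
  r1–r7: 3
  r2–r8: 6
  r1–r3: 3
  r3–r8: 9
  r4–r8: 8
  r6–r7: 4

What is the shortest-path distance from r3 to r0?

21

A few of the r3→r0 routes:
r3 - r1 - r8 - r4 - r0: 3 + 1 + 8 + 9 = 21
r3 - r1 - r8 - r2 - r4 - r0: 3 + 1 + 6 + 6 + 9 = 25
r3 - r8 - r4 - r0: 9 + 8 + 9 = 26
r3 - r7 - r1 - r8 - r4 - r0: 8 + 3 + 1 + 8 + 9 = 29
r3 - r2 - r4 - r0: 9 + 6 + 9 = 24
The minimum is 21.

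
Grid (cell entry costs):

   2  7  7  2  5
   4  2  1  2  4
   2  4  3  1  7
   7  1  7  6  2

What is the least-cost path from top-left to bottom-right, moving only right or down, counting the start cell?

Best path: [0,0] -> [1,0] -> [1,1] -> [1,2] -> [1,3] -> [2,3] -> [3,3] -> [3,4]
Cost: 2 + 4 + 2 + 1 + 2 + 1 + 6 + 2 = 20

20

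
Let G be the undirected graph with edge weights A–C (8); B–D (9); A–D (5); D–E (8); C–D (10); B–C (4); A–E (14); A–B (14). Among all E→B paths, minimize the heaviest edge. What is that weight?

A few of the E→B routes:
E-D-C-B: max(8, 10, 4) = 10
E-D-A-C-B: max(8, 5, 8, 4) = 8
E-D-B: max(8, 9) = 9
E-D-C-A-B: max(8, 10, 8, 14) = 14
The minimum achievable maximum is 8.

8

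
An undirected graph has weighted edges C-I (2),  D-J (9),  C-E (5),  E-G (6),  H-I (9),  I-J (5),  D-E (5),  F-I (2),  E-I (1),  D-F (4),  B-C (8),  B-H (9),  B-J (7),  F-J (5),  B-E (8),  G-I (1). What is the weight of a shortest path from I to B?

Comparing a few candidate routes:
I -> E -> C -> B: 1 + 5 + 8 = 14
I -> J -> B: 5 + 7 = 12
I -> C -> B: 2 + 8 = 10
I -> E -> B: 1 + 8 = 9
The minimum is 9.

9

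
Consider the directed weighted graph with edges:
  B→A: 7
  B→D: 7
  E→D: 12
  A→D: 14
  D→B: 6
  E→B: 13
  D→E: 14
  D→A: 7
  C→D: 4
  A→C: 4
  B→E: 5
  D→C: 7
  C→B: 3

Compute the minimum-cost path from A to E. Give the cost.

Some routes from A to E:
A -> C -> D -> B -> E: 4 + 4 + 6 + 5 = 19
A -> C -> B -> E: 4 + 3 + 5 = 12
A -> C -> D -> E: 4 + 4 + 14 = 22
Shortest: 12.

12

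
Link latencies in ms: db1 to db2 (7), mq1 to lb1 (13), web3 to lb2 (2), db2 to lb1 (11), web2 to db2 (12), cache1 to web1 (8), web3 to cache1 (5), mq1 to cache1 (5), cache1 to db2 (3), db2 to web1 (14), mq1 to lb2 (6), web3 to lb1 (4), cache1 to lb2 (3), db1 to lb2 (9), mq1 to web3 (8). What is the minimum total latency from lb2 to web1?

11

A few of the lb2→web1 routes:
lb2-mq1-cache1-web1: 6 + 5 + 8 = 19
lb2-web3-cache1-db2-web1: 2 + 5 + 3 + 14 = 24
lb2-web3-cache1-web1: 2 + 5 + 8 = 15
lb2-cache1-db2-web1: 3 + 3 + 14 = 20
lb2-cache1-web1: 3 + 8 = 11
lb2-web3-mq1-cache1-web1: 2 + 8 + 5 + 8 = 23
The minimum is 11 ms.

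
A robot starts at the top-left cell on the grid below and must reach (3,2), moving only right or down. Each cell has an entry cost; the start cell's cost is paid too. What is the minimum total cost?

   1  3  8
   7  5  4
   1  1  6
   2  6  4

Cheapest: r0c0 -> r0c1 -> r1c1 -> r2c1 -> r2c2 -> r3c2
  1 + 3 + 5 + 1 + 6 + 4 = 20

20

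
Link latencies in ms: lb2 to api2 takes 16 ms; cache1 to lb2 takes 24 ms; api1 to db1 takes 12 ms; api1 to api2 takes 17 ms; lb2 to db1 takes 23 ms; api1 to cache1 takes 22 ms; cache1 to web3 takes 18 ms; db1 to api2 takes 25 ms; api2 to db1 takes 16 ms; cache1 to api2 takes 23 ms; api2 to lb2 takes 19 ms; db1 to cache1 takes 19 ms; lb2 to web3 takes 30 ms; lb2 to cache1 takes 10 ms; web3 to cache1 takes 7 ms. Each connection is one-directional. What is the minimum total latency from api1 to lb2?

Some routes from api1 to lb2:
api1 -> db1 -> cache1 -> lb2: 12 + 19 + 24 = 55
api1 -> cache1 -> lb2: 22 + 24 = 46
api1 -> db1 -> api2 -> lb2: 12 + 25 + 19 = 56
api1 -> api2 -> lb2: 17 + 19 = 36
The minimum is 36 ms.

36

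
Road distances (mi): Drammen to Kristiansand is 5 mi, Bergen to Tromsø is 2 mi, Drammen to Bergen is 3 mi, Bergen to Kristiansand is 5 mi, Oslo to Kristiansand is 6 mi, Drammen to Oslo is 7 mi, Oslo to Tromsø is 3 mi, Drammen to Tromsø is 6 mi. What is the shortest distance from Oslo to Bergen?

5

A few of the Oslo→Bergen routes:
Oslo → Drammen → Tromsø → Bergen: 7 + 6 + 2 = 15
Oslo → Kristiansand → Bergen: 6 + 5 = 11
Oslo → Tromsø → Drammen → Bergen: 3 + 6 + 3 = 12
Oslo → Kristiansand → Drammen → Bergen: 6 + 5 + 3 = 14
Oslo → Tromsø → Bergen: 3 + 2 = 5
Oslo → Drammen → Bergen: 7 + 3 = 10
The minimum is 5 mi.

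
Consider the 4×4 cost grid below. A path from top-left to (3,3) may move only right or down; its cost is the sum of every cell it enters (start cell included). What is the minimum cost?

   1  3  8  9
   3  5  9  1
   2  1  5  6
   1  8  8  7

25

Cheapest: (0,0)→(1,0)→(2,0)→(2,1)→(2,2)→(2,3)→(3,3)
  1 + 3 + 2 + 1 + 5 + 6 + 7 = 25
(Top row then right column would cost 35.)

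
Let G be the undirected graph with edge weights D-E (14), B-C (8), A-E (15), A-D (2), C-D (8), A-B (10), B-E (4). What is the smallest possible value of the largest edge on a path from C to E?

8

Comparing a few candidate routes:
C → B → E: max(8, 4) = 8
C → D → E: max(8, 14) = 14
C → D → A → B → E: max(8, 2, 10, 4) = 10
Smallest bottleneck: 8.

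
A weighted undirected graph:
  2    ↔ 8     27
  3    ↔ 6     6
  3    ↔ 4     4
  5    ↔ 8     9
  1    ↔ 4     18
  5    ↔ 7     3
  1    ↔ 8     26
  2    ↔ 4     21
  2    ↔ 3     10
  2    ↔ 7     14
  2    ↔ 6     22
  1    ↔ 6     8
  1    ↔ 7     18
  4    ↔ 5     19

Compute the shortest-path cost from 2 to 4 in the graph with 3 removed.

Comparing a few candidate routes:
2-6-1-4: 22 + 8 + 18 = 48
2-7-1-4: 14 + 18 + 18 = 50
2-8-5-4: 27 + 9 + 19 = 55
2-7-5-4: 14 + 3 + 19 = 36
2-4: 21
Best route has total 21.

21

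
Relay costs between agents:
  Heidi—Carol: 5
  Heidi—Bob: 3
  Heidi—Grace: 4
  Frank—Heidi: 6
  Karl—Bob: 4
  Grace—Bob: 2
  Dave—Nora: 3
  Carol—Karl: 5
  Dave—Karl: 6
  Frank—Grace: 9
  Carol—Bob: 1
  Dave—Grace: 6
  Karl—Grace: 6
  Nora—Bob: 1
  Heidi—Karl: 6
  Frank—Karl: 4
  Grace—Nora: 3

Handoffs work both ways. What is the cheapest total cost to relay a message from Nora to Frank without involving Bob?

12

Comparing a few candidate routes:
Nora → Dave → Grace → Frank: 3 + 6 + 9 = 18
Nora → Grace → Frank: 3 + 9 = 12
Nora → Grace → Heidi → Frank: 3 + 4 + 6 = 13
Nora → Grace → Heidi → Karl → Frank: 3 + 4 + 6 + 4 = 17
Nora → Grace → Karl → Frank: 3 + 6 + 4 = 13
Nora → Dave → Karl → Frank: 3 + 6 + 4 = 13
Best route has total 12.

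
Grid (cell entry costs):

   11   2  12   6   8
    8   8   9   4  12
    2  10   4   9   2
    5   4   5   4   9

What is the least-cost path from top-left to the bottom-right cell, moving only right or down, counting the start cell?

Take (0,0)→(1,0)→(2,0)→(3,0)→(3,1)→(3,2)→(3,3)→(3,4) for a total of 11 + 8 + 2 + 5 + 4 + 5 + 4 + 9 = 48.

48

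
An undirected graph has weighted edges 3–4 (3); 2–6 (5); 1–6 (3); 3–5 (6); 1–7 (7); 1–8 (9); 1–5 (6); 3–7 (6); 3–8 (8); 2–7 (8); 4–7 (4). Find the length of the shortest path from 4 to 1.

Comparing a few candidate routes:
4-3-5-1: 3 + 6 + 6 = 15
4-3-7-1: 3 + 6 + 7 = 16
4-7-1: 4 + 7 = 11
4-3-8-1: 3 + 8 + 9 = 20
Best route has total 11.

11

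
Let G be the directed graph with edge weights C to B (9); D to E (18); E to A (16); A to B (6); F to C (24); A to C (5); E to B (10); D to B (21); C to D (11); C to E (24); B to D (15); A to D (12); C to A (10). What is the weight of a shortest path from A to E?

Some routes from A to E:
A→C→E: 5 + 24 = 29
A→D→E: 12 + 18 = 30
A→C→D→E: 5 + 11 + 18 = 34
Best route has total 29.

29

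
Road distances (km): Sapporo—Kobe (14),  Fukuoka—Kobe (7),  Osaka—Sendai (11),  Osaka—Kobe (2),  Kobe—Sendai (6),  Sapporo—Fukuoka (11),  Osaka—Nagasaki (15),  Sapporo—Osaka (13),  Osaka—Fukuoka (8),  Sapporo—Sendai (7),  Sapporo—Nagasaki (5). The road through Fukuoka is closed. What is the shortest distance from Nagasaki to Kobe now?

Some routes from Nagasaki to Kobe avoiding Fukuoka:
Nagasaki→Sapporo→Sendai→Kobe: 5 + 7 + 6 = 18
Nagasaki→Osaka→Kobe: 15 + 2 = 17
Nagasaki→Sapporo→Kobe: 5 + 14 = 19
Nagasaki→Sapporo→Osaka→Kobe: 5 + 13 + 2 = 20
Shortest: 17 km.

17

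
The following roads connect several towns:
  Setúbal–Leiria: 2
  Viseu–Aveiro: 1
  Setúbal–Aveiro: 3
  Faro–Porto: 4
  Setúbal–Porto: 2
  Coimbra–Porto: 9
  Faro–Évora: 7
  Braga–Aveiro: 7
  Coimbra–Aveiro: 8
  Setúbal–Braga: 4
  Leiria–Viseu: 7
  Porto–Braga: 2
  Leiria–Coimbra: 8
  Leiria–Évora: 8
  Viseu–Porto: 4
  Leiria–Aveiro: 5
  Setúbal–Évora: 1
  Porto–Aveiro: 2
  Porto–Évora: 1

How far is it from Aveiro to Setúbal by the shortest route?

3

Comparing a few candidate routes:
Aveiro-Porto-Évora-Setúbal: 2 + 1 + 1 = 4
Aveiro-Setúbal: 3
Aveiro-Porto-Setúbal: 2 + 2 = 4
The minimum is 3.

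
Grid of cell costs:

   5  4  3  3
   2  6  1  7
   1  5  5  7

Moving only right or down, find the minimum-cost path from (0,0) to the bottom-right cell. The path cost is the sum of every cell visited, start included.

25

Cheapest: [0,0] -> [0,1] -> [0,2] -> [1,2] -> [2,2] -> [2,3]
  5 + 4 + 3 + 1 + 5 + 7 = 25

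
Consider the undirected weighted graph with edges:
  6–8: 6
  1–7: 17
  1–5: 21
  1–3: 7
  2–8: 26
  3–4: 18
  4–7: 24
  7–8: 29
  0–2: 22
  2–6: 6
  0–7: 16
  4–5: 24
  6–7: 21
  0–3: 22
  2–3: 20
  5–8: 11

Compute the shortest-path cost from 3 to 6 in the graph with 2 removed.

Checking several routes:
3 -> 1 -> 7 -> 6: 7 + 17 + 21 = 45
3 -> 4 -> 5 -> 8 -> 6: 18 + 24 + 11 + 6 = 59
3 -> 1 -> 5 -> 8 -> 6: 7 + 21 + 11 + 6 = 45
The minimum is 45.

45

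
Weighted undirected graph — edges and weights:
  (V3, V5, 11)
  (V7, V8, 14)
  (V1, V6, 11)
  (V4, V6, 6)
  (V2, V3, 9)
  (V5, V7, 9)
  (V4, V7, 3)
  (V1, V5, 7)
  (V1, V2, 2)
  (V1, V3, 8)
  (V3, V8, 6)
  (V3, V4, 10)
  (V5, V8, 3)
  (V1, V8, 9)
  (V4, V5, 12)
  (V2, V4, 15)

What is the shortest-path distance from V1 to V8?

A few of the V1→V8 routes:
V1 → V3 → V5 → V8: 8 + 11 + 3 = 22
V1 → V2 → V3 → V8: 2 + 9 + 6 = 17
V1 → V8: 9
V1 → V5 → V8: 7 + 3 = 10
V1 → V3 → V8: 8 + 6 = 14
Best route has total 9.

9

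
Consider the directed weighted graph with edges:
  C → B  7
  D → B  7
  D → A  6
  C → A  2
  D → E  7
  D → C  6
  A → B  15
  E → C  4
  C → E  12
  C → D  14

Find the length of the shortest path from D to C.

Candidate routes:
D - E - C: 7 + 4 = 11
D - C: 6
The minimum is 6.

6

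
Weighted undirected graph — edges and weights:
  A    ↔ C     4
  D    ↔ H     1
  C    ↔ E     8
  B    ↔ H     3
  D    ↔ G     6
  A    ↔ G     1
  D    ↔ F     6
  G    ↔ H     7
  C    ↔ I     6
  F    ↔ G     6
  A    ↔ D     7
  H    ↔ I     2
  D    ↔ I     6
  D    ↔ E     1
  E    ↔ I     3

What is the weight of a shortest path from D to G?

A few of the D→G routes:
D - F - G: 6 + 6 = 12
D - H - G: 1 + 7 = 8
D - A - G: 7 + 1 = 8
D - G: 6
The minimum is 6.

6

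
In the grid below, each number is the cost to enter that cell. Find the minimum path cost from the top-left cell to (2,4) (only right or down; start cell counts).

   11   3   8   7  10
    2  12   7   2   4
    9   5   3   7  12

47

Best path: r0c0 -> r0c1 -> r0c2 -> r0c3 -> r1c3 -> r1c4 -> r2c4
Cost: 11 + 3 + 8 + 7 + 2 + 4 + 12 = 47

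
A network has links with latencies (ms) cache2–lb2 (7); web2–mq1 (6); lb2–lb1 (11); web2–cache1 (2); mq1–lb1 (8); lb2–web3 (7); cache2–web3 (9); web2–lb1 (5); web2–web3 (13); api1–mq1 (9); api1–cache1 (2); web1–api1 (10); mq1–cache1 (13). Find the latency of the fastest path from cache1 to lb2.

A few of the cache1→lb2 routes:
cache1→web2→mq1→lb1→lb2: 2 + 6 + 8 + 11 = 27
cache1→web2→web3→lb2: 2 + 13 + 7 = 22
cache1→web2→lb1→lb2: 2 + 5 + 11 = 18
The minimum is 18 ms.

18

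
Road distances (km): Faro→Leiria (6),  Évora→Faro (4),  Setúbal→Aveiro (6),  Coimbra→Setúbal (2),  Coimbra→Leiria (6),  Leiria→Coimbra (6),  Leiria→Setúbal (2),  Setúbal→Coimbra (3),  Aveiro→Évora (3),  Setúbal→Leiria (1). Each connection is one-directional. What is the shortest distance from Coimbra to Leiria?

3

Routes from Coimbra to Leiria:
Coimbra-Leiria: 6
Coimbra-Setúbal-Leiria: 2 + 1 = 3
Coimbra-Setúbal-Aveiro-Évora-Faro-Leiria: 2 + 6 + 3 + 4 + 6 = 21
Best route has total 3 km.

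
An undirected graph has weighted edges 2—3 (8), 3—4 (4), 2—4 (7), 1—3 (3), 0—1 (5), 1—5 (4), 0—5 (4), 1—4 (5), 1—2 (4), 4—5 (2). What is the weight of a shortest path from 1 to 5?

Checking several routes:
1-5: 4
1-0-5: 5 + 4 = 9
1-2-4-5: 4 + 7 + 2 = 13
1-3-4-5: 3 + 4 + 2 = 9
1-4-5: 5 + 2 = 7
1-2-3-4-5: 4 + 8 + 4 + 2 = 18
The minimum is 4.

4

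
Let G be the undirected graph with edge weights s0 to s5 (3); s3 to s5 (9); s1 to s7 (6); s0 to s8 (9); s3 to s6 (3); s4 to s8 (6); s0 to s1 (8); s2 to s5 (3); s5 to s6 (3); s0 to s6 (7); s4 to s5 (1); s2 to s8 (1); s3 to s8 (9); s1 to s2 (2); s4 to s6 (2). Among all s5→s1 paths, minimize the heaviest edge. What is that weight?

Checking several routes:
s5 - s2 - s1: max(3, 2) = 3
s5 - s4 - s8 - s2 - s1: max(1, 6, 1, 2) = 6
s5 - s0 - s6 - s4 - s8 - s2 - s1: max(3, 7, 2, 6, 1, 2) = 7
s5 - s6 - s4 - s8 - s2 - s1: max(3, 2, 6, 1, 2) = 6
Best route has worst link 3.

3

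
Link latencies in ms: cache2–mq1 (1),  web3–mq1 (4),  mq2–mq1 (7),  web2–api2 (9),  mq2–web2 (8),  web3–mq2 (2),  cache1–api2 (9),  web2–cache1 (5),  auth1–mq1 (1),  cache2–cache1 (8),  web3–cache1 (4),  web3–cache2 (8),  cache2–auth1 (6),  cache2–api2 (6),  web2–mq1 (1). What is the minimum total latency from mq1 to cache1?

6

Checking several routes:
mq1 -> web3 -> cache1: 4 + 4 = 8
mq1 -> cache2 -> cache1: 1 + 8 = 9
mq1 -> web2 -> cache1: 1 + 5 = 6
Best route has total 6 ms.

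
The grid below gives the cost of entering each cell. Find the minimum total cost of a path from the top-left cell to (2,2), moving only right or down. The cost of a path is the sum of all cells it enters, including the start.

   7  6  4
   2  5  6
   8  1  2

Take r0c0→r1c0→r1c1→r2c1→r2c2 for a total of 7 + 2 + 5 + 1 + 2 = 17.

17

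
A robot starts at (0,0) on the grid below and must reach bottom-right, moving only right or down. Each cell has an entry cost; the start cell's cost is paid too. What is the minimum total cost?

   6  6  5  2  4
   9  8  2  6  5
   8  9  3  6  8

36

Path [0,0] [0,1] [0,2] [0,3] [0,4] [1,4] [2,4]: 6 + 6 + 5 + 2 + 4 + 5 + 8 = 36.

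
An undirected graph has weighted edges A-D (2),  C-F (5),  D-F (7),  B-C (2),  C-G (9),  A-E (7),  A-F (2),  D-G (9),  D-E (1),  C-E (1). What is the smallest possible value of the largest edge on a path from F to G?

A few of the F→G routes:
F -> A -> D -> G: max(2, 2, 9) = 9
F -> A -> D -> E -> C -> G: max(2, 2, 1, 1, 9) = 9
F -> C -> G: max(5, 9) = 9
F -> C -> E -> D -> G: max(5, 1, 1, 9) = 9
F -> C -> E -> A -> D -> G: max(5, 1, 7, 2, 9) = 9
The minimum achievable maximum is 9.

9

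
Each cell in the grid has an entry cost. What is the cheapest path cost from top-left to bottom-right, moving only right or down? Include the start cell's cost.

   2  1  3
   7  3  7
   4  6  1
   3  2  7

One optimal route is [0,0] -> [0,1] -> [1,1] -> [2,1] -> [2,2] -> [3,2].
Its cost is 2 + 1 + 3 + 6 + 1 + 7 = 20.

20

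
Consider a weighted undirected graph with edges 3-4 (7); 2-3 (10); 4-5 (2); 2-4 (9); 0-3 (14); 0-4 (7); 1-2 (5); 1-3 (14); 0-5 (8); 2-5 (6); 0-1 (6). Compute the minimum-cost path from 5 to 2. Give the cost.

Comparing a few candidate routes:
5 → 0 → 4 → 2: 8 + 7 + 9 = 24
5 → 4 → 0 → 1 → 2: 2 + 7 + 6 + 5 = 20
5 → 0 → 1 → 2: 8 + 6 + 5 = 19
5 → 2: 6
5 → 4 → 3 → 2: 2 + 7 + 10 = 19
5 → 4 → 2: 2 + 9 = 11
Shortest: 6.

6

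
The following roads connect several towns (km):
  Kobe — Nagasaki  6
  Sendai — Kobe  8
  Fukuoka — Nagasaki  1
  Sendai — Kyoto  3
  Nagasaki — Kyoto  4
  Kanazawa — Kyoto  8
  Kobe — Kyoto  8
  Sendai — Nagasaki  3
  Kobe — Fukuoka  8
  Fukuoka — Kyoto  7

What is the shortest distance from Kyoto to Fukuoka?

Comparing a few candidate routes:
Kyoto→Fukuoka: 7
Kyoto→Sendai→Nagasaki→Fukuoka: 3 + 3 + 1 = 7
Kyoto→Kobe→Nagasaki→Fukuoka: 8 + 6 + 1 = 15
Kyoto→Nagasaki→Fukuoka: 4 + 1 = 5
The minimum is 5 km.

5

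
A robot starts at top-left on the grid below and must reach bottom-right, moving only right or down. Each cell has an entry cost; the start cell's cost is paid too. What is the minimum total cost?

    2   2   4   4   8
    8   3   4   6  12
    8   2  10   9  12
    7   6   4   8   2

29

One optimal route is [0,0]→[0,1]→[1,1]→[2,1]→[3,1]→[3,2]→[3,3]→[3,4].
Its cost is 2 + 2 + 3 + 2 + 6 + 4 + 8 + 2 = 29.
For comparison, the top-then-right route costs 46.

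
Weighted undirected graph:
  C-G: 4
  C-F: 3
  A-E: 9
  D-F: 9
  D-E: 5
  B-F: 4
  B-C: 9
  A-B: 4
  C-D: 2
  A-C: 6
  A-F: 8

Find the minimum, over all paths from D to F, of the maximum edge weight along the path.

3

A few of the D→F routes:
D - C - A - B - F: max(2, 6, 4, 4) = 6
D - E - A - F: max(5, 9, 8) = 9
D - C - A - F: max(2, 6, 8) = 8
D - C - F: max(2, 3) = 3
The minimum achievable maximum is 3.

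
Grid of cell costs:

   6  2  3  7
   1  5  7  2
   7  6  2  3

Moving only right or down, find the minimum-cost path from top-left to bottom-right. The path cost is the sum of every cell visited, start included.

One optimal route is [0,0] → [0,1] → [0,2] → [0,3] → [1,3] → [2,3].
Its cost is 6 + 2 + 3 + 7 + 2 + 3 = 23.

23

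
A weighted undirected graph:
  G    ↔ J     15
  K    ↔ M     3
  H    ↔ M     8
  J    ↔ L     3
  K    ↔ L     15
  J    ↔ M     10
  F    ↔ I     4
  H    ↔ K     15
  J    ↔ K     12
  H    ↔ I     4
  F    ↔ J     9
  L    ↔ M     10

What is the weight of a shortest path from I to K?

15

Checking several routes:
I - F - J - K: 4 + 9 + 12 = 25
I - H - K: 4 + 15 = 19
I - F - J - M - K: 4 + 9 + 10 + 3 = 26
I - H - M - K: 4 + 8 + 3 = 15
Best route has total 15.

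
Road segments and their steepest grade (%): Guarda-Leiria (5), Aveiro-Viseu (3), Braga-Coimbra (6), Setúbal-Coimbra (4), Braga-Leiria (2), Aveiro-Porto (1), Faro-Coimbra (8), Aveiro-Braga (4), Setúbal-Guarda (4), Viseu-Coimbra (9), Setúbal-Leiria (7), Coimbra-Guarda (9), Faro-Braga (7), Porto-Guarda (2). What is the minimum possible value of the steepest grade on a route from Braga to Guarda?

Checking several routes:
Braga - Leiria - Guarda: max(2, 5) = 5
Braga - Leiria - Setúbal - Guarda: max(2, 7, 4) = 7
Braga - Coimbra - Setúbal - Guarda: max(6, 4, 4) = 6
Braga - Aveiro - Porto - Guarda: max(4, 1, 2) = 4
Braga - Coimbra - Setúbal - Leiria - Guarda: max(6, 4, 7, 5) = 7
The minimum achievable maximum is 4%.

4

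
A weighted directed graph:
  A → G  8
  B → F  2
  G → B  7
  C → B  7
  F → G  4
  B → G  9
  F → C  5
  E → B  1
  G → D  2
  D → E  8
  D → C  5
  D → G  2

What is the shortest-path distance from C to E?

23

Routes from C to E:
C - B - F - G - D - E: 7 + 2 + 4 + 2 + 8 = 23
C - B - G - D - E: 7 + 9 + 2 + 8 = 26
Shortest: 23.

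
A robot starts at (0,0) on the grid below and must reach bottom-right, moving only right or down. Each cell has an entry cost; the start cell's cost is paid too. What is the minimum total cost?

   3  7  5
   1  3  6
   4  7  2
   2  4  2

Best path: [0,0] -> [1,0] -> [2,0] -> [3,0] -> [3,1] -> [3,2]
Cost: 3 + 1 + 4 + 2 + 4 + 2 = 16
(Top row then right column would cost 25.)

16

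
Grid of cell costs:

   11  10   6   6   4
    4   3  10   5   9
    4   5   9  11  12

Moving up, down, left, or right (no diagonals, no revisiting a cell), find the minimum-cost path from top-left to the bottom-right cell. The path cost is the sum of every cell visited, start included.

One optimal route is r0c0 r1c0 r1c1 r1c2 r1c3 r1c4 r2c4.
Its cost is 11 + 4 + 3 + 10 + 5 + 9 + 12 = 54.

54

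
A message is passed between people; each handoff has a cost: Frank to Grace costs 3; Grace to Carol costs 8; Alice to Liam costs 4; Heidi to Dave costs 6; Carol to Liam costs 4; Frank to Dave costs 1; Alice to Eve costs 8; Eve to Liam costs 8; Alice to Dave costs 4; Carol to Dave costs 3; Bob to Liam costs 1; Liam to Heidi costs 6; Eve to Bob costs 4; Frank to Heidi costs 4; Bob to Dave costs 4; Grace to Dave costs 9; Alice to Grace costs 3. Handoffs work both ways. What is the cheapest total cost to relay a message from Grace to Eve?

11

Comparing a few candidate routes:
Grace-Alice-Liam-Bob-Eve: 3 + 4 + 1 + 4 = 12
Grace-Alice-Eve: 3 + 8 = 11
Grace-Frank-Dave-Bob-Eve: 3 + 1 + 4 + 4 = 12
Best route has total 11.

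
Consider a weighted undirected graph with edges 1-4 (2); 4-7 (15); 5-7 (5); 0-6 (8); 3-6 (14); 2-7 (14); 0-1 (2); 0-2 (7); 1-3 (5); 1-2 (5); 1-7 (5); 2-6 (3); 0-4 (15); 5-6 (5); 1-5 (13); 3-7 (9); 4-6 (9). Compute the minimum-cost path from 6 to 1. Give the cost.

8

Checking several routes:
6 - 2 - 1: 3 + 5 = 8
6 - 4 - 1: 9 + 2 = 11
6 - 0 - 1: 8 + 2 = 10
The minimum is 8.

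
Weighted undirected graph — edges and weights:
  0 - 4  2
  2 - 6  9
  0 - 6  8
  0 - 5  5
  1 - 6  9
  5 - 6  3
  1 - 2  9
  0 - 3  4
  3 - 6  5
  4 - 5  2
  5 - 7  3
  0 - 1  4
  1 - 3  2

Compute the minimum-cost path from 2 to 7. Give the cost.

15

Comparing a few candidate routes:
2 - 1 - 0 - 5 - 7: 9 + 4 + 5 + 3 = 21
2 - 6 - 5 - 7: 9 + 3 + 3 = 15
2 - 1 - 0 - 4 - 5 - 7: 9 + 4 + 2 + 2 + 3 = 20
2 - 1 - 3 - 0 - 4 - 5 - 7: 9 + 2 + 4 + 2 + 2 + 3 = 22
2 - 1 - 3 - 0 - 5 - 7: 9 + 2 + 4 + 5 + 3 = 23
2 - 1 - 3 - 6 - 5 - 7: 9 + 2 + 5 + 3 + 3 = 22
Shortest: 15.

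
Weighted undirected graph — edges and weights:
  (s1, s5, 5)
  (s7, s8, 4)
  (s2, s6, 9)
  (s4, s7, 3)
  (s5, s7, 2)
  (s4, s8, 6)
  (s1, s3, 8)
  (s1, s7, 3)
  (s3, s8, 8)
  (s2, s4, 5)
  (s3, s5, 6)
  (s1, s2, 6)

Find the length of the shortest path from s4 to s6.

14

Checking several routes:
s4→s7→s1→s2→s6: 3 + 3 + 6 + 9 = 21
s4→s8→s7→s1→s2→s6: 6 + 4 + 3 + 6 + 9 = 28
s4→s8→s7→s5→s1→s2→s6: 6 + 4 + 2 + 5 + 6 + 9 = 32
s4→s2→s6: 5 + 9 = 14
s4→s7→s5→s1→s2→s6: 3 + 2 + 5 + 6 + 9 = 25
Best route has total 14.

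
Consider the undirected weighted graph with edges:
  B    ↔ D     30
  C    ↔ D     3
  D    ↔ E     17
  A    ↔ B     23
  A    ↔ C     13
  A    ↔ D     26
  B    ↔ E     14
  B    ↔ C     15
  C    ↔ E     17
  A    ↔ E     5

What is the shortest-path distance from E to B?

14

Comparing a few candidate routes:
E→B: 14
E→A→B: 5 + 23 = 28
E→C→B: 17 + 15 = 32
Shortest: 14.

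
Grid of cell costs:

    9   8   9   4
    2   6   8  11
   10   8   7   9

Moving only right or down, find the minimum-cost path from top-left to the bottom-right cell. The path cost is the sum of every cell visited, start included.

41

One optimal route is r0c0→r1c0→r1c1→r1c2→r2c2→r2c3.
Its cost is 9 + 2 + 6 + 8 + 7 + 9 = 41.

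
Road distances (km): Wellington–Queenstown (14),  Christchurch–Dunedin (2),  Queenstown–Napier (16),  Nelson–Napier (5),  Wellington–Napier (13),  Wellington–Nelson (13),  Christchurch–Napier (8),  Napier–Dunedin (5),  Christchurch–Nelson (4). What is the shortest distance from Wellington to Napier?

13

Routes from Wellington to Napier:
Wellington-Nelson-Christchurch-Dunedin-Napier: 13 + 4 + 2 + 5 = 24
Wellington-Queenstown-Napier: 14 + 16 = 30
Wellington-Nelson-Napier: 13 + 5 = 18
Wellington-Napier: 13
Wellington-Nelson-Christchurch-Napier: 13 + 4 + 8 = 25
Shortest: 13 km.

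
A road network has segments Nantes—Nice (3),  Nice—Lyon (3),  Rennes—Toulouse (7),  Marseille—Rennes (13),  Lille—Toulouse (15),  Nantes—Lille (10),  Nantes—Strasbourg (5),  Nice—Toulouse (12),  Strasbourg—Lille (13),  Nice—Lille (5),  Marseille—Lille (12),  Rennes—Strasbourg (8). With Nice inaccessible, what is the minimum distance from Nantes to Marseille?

22

Checking several routes:
Nantes→Lille→Marseille: 10 + 12 = 22
Nantes→Strasbourg→Rennes→Toulouse→Lille→Marseille: 5 + 8 + 7 + 15 + 12 = 47
Nantes→Lille→Toulouse→Rennes→Marseille: 10 + 15 + 7 + 13 = 45
Nantes→Lille→Strasbourg→Rennes→Marseille: 10 + 13 + 8 + 13 = 44
Nantes→Strasbourg→Lille→Marseille: 5 + 13 + 12 = 30
Nantes→Strasbourg→Rennes→Marseille: 5 + 8 + 13 = 26
Best route has total 22.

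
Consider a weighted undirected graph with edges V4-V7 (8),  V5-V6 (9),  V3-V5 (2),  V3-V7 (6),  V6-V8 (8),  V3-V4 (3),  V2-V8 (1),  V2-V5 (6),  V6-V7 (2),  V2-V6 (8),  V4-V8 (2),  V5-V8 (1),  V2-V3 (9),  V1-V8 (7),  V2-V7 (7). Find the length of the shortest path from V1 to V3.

Some routes from V1 to V3:
V1 -> V8 -> V2 -> V5 -> V3: 7 + 1 + 6 + 2 = 16
V1 -> V8 -> V4 -> V3: 7 + 2 + 3 = 12
V1 -> V8 -> V2 -> V7 -> V3: 7 + 1 + 7 + 6 = 21
V1 -> V8 -> V5 -> V3: 7 + 1 + 2 = 10
V1 -> V8 -> V2 -> V3: 7 + 1 + 9 = 17
Best route has total 10.

10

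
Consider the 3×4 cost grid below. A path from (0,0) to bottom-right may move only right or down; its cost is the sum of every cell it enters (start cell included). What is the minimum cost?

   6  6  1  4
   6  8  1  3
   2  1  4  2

Best path: r0c0 → r0c1 → r0c2 → r1c2 → r1c3 → r2c3
Cost: 6 + 6 + 1 + 1 + 3 + 2 = 19

19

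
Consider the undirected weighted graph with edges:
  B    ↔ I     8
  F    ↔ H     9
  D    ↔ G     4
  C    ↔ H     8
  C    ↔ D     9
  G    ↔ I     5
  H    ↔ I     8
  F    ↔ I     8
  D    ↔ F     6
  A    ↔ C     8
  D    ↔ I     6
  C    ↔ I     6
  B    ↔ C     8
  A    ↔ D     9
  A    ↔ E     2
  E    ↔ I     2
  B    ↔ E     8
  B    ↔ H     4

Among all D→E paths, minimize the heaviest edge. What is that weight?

5

Comparing a few candidate routes:
D - F - I - H - C - A - E: max(6, 8, 8, 8, 8, 2) = 8
D - G - I - E: max(4, 5, 2) = 5
D - F - I - H - B - C - A - E: max(6, 8, 8, 4, 8, 8, 2) = 8
D - F - I - H - B - E: max(6, 8, 8, 4, 8) = 8
D - F - I - H - C - B - E: max(6, 8, 8, 8, 8, 8) = 8
D - I - E: max(6, 2) = 6
Smallest bottleneck: 5.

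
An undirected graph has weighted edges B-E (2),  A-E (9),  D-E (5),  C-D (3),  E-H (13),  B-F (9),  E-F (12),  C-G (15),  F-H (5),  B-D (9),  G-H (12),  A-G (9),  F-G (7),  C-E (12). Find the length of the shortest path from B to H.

14

Comparing a few candidate routes:
B -> E -> F -> H: 2 + 12 + 5 = 19
B -> D -> E -> F -> H: 9 + 5 + 12 + 5 = 31
B -> E -> H: 2 + 13 = 15
B -> F -> G -> H: 9 + 7 + 12 = 28
B -> F -> H: 9 + 5 = 14
B -> D -> E -> H: 9 + 5 + 13 = 27
The minimum is 14.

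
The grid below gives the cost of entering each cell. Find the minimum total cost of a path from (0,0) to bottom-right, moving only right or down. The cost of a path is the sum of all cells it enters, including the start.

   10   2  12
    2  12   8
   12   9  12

44

Path r0c0 -> r0c1 -> r0c2 -> r1c2 -> r2c2: 10 + 2 + 12 + 8 + 12 = 44.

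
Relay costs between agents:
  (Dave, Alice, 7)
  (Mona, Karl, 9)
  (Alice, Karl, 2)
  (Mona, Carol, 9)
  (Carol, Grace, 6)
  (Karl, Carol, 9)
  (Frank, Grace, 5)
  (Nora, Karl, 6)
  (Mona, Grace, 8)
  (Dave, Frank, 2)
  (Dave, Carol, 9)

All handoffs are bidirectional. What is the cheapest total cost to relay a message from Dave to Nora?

15

Checking several routes:
Dave - Carol - Karl - Nora: 9 + 9 + 6 = 24
Dave - Frank - Grace - Carol - Karl - Nora: 2 + 5 + 6 + 9 + 6 = 28
Dave - Alice - Karl - Nora: 7 + 2 + 6 = 15
Shortest: 15.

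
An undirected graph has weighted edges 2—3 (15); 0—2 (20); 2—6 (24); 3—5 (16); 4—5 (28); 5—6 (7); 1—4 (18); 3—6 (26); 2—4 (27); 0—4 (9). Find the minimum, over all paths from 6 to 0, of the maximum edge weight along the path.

Checking several routes:
6 - 2 - 0: max(24, 20) = 24
6 - 3 - 2 - 0: max(26, 15, 20) = 26
6 - 2 - 4 - 0: max(24, 27, 9) = 27
6 - 5 - 3 - 2 - 0: max(7, 16, 15, 20) = 20
Best route has worst link 20.

20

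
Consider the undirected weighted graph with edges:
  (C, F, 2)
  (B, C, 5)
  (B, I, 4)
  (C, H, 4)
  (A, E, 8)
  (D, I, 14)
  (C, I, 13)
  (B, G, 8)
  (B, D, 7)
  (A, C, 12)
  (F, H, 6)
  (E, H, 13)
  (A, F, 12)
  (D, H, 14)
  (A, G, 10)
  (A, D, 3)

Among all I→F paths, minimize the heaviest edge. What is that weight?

Checking several routes:
I -> B -> G -> A -> C -> F: max(4, 8, 10, 12, 2) = 12
I -> B -> C -> H -> F: max(4, 5, 4, 6) = 6
I -> B -> G -> A -> F: max(4, 8, 10, 12) = 12
I -> B -> C -> F: max(4, 5, 2) = 5
Smallest bottleneck: 5.

5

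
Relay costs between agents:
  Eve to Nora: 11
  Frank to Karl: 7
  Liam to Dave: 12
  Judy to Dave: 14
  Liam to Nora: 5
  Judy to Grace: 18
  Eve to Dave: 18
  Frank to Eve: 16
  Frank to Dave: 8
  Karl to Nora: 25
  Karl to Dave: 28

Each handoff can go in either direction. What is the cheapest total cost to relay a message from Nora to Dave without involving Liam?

Some routes from Nora to Dave avoiding Liam:
Nora - Karl - Frank - Dave: 25 + 7 + 8 = 40
Nora - Eve - Frank - Karl - Dave: 11 + 16 + 7 + 28 = 62
Nora - Eve - Frank - Dave: 11 + 16 + 8 = 35
Nora - Eve - Dave: 11 + 18 = 29
Nora - Karl - Dave: 25 + 28 = 53
The minimum is 29.

29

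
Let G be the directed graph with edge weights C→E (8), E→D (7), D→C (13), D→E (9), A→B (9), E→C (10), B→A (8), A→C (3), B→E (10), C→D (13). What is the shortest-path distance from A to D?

Paths from A to D:
A-B-E-C-D: 9 + 10 + 10 + 13 = 42
A-B-E-D: 9 + 10 + 7 = 26
A-C-D: 3 + 13 = 16
A-C-E-D: 3 + 8 + 7 = 18
Best route has total 16.

16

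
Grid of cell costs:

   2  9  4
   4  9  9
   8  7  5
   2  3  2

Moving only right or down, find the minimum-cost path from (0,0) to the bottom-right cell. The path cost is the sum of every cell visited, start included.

Best path: r0c0 -> r1c0 -> r2c0 -> r3c0 -> r3c1 -> r3c2
Cost: 2 + 4 + 8 + 2 + 3 + 2 = 21
For comparison, the top-then-right route costs 31.

21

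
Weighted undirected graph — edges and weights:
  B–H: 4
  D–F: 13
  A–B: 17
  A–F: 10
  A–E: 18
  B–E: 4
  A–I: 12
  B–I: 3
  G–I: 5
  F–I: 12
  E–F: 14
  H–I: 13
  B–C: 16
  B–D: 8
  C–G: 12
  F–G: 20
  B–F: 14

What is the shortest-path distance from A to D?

23

Some routes from A to D:
A→B→D: 17 + 8 = 25
A→F→B→D: 10 + 14 + 8 = 32
A→F→D: 10 + 13 = 23
A→E→B→D: 18 + 4 + 8 = 30
A→F→I→B→D: 10 + 12 + 3 + 8 = 33
A→I→B→D: 12 + 3 + 8 = 23
The minimum is 23.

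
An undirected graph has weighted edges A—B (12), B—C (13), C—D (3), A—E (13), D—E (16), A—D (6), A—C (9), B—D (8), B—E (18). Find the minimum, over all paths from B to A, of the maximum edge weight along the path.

Some routes from B to A:
B -> D -> A: max(8, 6) = 8
B -> A: max(12) = 12
B -> D -> C -> A: max(8, 3, 9) = 9
The minimum achievable maximum is 8.

8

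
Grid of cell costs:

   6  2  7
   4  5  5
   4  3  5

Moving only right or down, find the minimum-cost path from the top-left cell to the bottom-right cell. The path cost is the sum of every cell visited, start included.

21

Path [0,0]→[0,1]→[1,1]→[2,1]→[2,2]: 6 + 2 + 5 + 3 + 5 = 21.
For comparison, the top-then-right route costs 25.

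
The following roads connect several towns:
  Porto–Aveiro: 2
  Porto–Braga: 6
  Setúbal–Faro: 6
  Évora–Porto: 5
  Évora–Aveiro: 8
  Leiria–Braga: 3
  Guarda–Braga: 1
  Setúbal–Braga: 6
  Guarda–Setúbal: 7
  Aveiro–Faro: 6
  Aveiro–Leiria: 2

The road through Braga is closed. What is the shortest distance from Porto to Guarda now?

21

Candidate routes:
Porto-Évora-Aveiro-Faro-Setúbal-Guarda: 5 + 8 + 6 + 6 + 7 = 32
Porto-Aveiro-Faro-Setúbal-Guarda: 2 + 6 + 6 + 7 = 21
Shortest: 21.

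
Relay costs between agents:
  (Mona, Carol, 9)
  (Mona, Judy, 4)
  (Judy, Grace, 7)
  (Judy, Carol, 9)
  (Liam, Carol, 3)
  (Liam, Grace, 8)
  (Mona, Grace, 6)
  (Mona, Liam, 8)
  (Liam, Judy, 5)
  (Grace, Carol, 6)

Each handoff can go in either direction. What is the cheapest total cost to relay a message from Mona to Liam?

A few of the Mona→Liam routes:
Mona-Judy-Liam: 4 + 5 = 9
Mona-Carol-Liam: 9 + 3 = 12
Mona-Grace-Liam: 6 + 8 = 14
Mona-Liam: 8
Best route has total 8.

8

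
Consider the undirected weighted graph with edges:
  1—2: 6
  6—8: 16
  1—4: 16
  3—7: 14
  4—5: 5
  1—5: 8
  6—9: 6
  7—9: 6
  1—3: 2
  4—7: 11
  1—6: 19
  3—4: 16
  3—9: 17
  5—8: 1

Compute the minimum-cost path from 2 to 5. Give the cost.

Comparing a few candidate routes:
2 → 1 → 4 → 5: 6 + 16 + 5 = 27
2 → 1 → 3 → 4 → 5: 6 + 2 + 16 + 5 = 29
2 → 1 → 3 → 7 → 4 → 5: 6 + 2 + 14 + 11 + 5 = 38
2 → 1 → 5: 6 + 8 = 14
The minimum is 14.

14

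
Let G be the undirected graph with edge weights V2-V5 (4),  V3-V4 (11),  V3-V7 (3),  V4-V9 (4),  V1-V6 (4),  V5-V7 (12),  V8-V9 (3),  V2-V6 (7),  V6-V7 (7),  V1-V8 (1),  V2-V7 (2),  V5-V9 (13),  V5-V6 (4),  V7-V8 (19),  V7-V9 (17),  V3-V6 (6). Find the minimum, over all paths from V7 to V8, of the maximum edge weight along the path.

4

Comparing a few candidate routes:
V7 → V2 → V5 → V6 → V1 → V8: max(2, 4, 4, 4, 1) = 4
V7 → V6 → V1 → V8: max(7, 4, 1) = 7
V7 → V2 → V6 → V3 → V4 → V9 → V8: max(2, 7, 6, 11, 4, 3) = 11
V7 → V2 → V5 → V6 → V3 → V4 → V9 → V8: max(2, 4, 4, 6, 11, 4, 3) = 11
V7 → V3 → V6 → V1 → V8: max(3, 6, 4, 1) = 6
V7 → V2 → V6 → V1 → V8: max(2, 7, 4, 1) = 7
The minimum achievable maximum is 4.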